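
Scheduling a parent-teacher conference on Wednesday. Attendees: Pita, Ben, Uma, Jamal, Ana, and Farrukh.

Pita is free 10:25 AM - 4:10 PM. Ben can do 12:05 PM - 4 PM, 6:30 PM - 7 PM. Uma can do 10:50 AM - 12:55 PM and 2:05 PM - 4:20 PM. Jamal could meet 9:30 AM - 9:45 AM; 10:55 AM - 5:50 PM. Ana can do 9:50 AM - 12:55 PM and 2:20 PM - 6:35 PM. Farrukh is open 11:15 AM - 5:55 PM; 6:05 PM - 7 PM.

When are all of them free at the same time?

12:05-12:55, 14:20-16:00

Pita ∩ Ben: 12:05-16:00.
Pita ∩ Ben ∩ Uma: 12:05-12:55, 14:05-16:00.
Pita ∩ Ben ∩ Uma ∩ Jamal: 12:05-12:55, 14:05-16:00.
Pita ∩ Ben ∩ Uma ∩ Jamal ∩ Ana: 12:05-12:55, 14:20-16:00.
Pita ∩ Ben ∩ Uma ∩ Jamal ∩ Ana ∩ Farrukh: 12:05-12:55, 14:20-16:00.
So the common availability across everyone is 12:05-12:55, 14:20-16:00.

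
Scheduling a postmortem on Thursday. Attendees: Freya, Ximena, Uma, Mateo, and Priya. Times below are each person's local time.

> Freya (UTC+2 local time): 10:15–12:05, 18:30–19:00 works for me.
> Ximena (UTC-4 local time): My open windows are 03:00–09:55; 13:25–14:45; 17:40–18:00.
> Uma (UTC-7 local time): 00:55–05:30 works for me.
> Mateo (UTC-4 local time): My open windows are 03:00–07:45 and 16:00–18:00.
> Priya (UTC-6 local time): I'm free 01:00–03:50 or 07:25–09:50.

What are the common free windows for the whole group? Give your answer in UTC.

08:15-09:50

Freya in UTC: 08:15-10:05, 16:30-17:00 (subtract 2h to convert from UTC+2).
Ximena in UTC: 07:00-13:55, 17:25-18:45, 21:40-22:00 (add 4h to convert from UTC-4).
Uma in UTC: 07:55-12:30 (add 7h to convert from UTC-7).
Mateo in UTC: 07:00-11:45, 20:00-22:00 (add 4h to convert from UTC-4).
Priya in UTC: 07:00-09:50, 13:25-15:50 (add 6h to convert from UTC-6).
Freya ∩ Ximena: 08:15-10:05.
Freya ∩ Ximena ∩ Uma: 08:15-10:05.
Freya ∩ Ximena ∩ Uma ∩ Mateo: 08:15-10:05.
Freya ∩ Ximena ∩ Uma ∩ Mateo ∩ Priya: 08:15-09:50.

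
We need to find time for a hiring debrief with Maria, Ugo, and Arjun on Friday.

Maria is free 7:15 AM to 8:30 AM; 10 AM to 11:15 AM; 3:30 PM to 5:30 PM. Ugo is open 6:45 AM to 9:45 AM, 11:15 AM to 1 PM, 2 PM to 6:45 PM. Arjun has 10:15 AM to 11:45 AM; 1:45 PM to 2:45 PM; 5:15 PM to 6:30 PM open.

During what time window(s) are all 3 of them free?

17:15-17:30

Maria ∩ Ugo: 07:15-08:30, 15:30-17:30.
Maria ∩ Ugo ∩ Arjun: 17:15-17:30.
So the common availability across everyone is 17:15-17:30.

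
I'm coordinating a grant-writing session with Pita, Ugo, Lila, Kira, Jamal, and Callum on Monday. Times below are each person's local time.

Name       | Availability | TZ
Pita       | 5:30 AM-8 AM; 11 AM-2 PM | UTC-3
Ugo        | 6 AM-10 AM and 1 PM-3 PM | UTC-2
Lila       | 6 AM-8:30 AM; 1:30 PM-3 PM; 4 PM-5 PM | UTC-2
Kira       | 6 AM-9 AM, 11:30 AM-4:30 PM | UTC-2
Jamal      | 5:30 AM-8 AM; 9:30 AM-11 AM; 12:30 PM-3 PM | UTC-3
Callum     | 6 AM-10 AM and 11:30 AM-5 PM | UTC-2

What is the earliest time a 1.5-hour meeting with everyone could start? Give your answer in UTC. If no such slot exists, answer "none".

Pita in UTC: 08:30-11:00, 14:00-17:00 (add 3h to convert from UTC-3).
Ugo in UTC: 08:00-12:00, 15:00-17:00 (add 2h to convert from UTC-2).
Lila in UTC: 08:00-10:30, 15:30-17:00, 18:00-19:00 (add 2h to convert from UTC-2).
Kira in UTC: 08:00-11:00, 13:30-18:30 (add 2h to convert from UTC-2).
Jamal in UTC: 08:30-11:00, 12:30-14:00, 15:30-18:00 (add 3h to convert from UTC-3).
Callum in UTC: 08:00-12:00, 13:30-19:00 (add 2h to convert from UTC-2).
Pita ∩ Ugo: 08:30-11:00, 15:00-17:00.
Pita ∩ Ugo ∩ Lila: 08:30-10:30, 15:30-17:00.
Pita ∩ Ugo ∩ Lila ∩ Kira: 08:30-10:30, 15:30-17:00.
Pita ∩ Ugo ∩ Lila ∩ Kira ∩ Jamal: 08:30-10:30, 15:30-17:00.
Pita ∩ Ugo ∩ Lila ∩ Kira ∩ Jamal ∩ Callum: 08:30-10:30, 15:30-17:00.
The first common window of at least 90 minutes is 08:30-10:30, so the earliest start is 08:30.

08:30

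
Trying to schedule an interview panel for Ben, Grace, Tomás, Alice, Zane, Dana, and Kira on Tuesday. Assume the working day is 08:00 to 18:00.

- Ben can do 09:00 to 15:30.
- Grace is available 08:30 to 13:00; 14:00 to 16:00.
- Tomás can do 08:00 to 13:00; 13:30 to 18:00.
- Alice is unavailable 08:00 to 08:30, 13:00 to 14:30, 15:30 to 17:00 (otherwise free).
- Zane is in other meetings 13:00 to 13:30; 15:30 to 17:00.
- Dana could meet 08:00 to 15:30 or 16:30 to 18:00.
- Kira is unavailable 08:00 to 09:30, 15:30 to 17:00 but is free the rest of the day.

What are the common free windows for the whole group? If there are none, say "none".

Ben free: 09:00-15:30.
Grace free: 08:30-13:00, 14:00-16:00.
Tomás free: 08:00-13:00, 13:30-18:00.
Alice free: 08:30-13:00, 14:30-15:30, 17:00-18:00 (invert busy blocks within the working day).
Zane free: 08:00-13:00, 13:30-15:30, 17:00-18:00 (invert busy blocks within the working day).
Dana free: 08:00-15:30, 16:30-18:00.
Kira free: 09:30-15:30, 17:00-18:00 (invert busy blocks within the working day).
Ben ∩ Grace: 09:00-13:00, 14:00-15:30.
Ben ∩ Grace ∩ Tomás: 09:00-13:00, 14:00-15:30.
Ben ∩ Grace ∩ Tomás ∩ Alice: 09:00-13:00, 14:30-15:30.
Ben ∩ Grace ∩ Tomás ∩ Alice ∩ Zane: 09:00-13:00, 14:30-15:30.
Ben ∩ Grace ∩ Tomás ∩ Alice ∩ Zane ∩ Dana: 09:00-13:00, 14:30-15:30.
Ben ∩ Grace ∩ Tomás ∩ Alice ∩ Zane ∩ Dana ∩ Kira: 09:30-13:00, 14:30-15:30.

09:30-13:00, 14:30-15:30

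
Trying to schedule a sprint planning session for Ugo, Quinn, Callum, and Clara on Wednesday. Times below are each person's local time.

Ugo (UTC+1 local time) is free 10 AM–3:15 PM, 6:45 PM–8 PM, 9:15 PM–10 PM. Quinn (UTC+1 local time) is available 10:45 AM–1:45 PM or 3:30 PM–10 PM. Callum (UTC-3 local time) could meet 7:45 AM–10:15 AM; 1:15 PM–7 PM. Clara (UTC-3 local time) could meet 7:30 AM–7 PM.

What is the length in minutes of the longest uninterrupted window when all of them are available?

120

Ugo in UTC: 09:00-14:15, 17:45-19:00, 20:15-21:00 (subtract 1h to convert from UTC+1).
Quinn in UTC: 09:45-12:45, 14:30-21:00 (subtract 1h to convert from UTC+1).
Callum in UTC: 10:45-13:15, 16:15-22:00 (add 3h to convert from UTC-3).
Clara in UTC: 10:30-22:00 (add 3h to convert from UTC-3).
Ugo ∩ Quinn: 09:45-12:45, 17:45-19:00, 20:15-21:00.
Ugo ∩ Quinn ∩ Callum: 10:45-12:45, 17:45-19:00, 20:15-21:00.
Ugo ∩ Quinn ∩ Callum ∩ Clara: 10:45-12:45, 17:45-19:00, 20:15-21:00.
The longest is 10:45-12:45 at 120 minutes.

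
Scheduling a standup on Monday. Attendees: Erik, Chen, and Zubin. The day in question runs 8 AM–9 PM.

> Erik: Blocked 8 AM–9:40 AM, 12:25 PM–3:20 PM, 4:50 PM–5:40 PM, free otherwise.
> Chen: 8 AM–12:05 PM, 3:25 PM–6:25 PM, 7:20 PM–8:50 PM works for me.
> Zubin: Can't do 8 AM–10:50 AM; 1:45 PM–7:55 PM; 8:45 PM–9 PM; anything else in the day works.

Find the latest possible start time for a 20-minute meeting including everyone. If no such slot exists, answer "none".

Erik free: 09:40-12:25, 15:20-16:50, 17:40-21:00 (invert busy blocks within the working day).
Chen free: 08:00-12:05, 15:25-18:25, 19:20-20:50.
Zubin free: 10:50-13:45, 19:55-20:45 (invert busy blocks within the working day).
Erik ∩ Chen: 09:40-12:05, 15:25-16:50, 17:40-18:25, 19:20-20:50.
Erik ∩ Chen ∩ Zubin: 10:50-12:05, 19:55-20:45.
The last common window of at least 20 minutes is 19:55-20:45; a 20-minute meeting can start as late as 20:25 and still end by 20:45.

20:25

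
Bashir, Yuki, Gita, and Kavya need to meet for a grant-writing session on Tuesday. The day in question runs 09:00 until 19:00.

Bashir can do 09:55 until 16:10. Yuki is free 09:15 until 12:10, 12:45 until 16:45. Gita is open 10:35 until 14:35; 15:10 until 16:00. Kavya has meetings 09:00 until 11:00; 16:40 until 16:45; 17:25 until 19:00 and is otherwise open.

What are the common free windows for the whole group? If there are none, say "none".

11:00-12:10, 12:45-14:35, 15:10-16:00

Bashir free: 09:55-16:10.
Yuki free: 09:15-12:10, 12:45-16:45.
Gita free: 10:35-14:35, 15:10-16:00.
Kavya free: 11:00-16:40, 16:45-17:25 (invert busy blocks within the working day).
Bashir ∩ Yuki: 09:55-12:10, 12:45-16:10.
Bashir ∩ Yuki ∩ Gita: 10:35-12:10, 12:45-14:35, 15:10-16:00.
Bashir ∩ Yuki ∩ Gita ∩ Kavya: 11:00-12:10, 12:45-14:35, 15:10-16:00.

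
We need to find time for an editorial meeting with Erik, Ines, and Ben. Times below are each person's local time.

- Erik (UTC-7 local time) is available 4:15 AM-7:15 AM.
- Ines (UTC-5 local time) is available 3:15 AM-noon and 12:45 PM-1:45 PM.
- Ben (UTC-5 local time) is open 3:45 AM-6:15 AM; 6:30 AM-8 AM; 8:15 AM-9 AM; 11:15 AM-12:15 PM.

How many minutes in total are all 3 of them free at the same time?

Erik in UTC: 11:15-14:15 (add 7h to convert from UTC-7).
Ines in UTC: 08:15-17:00, 17:45-18:45 (add 5h to convert from UTC-5).
Ben in UTC: 08:45-11:15, 11:30-13:00, 13:15-14:00, 16:15-17:15 (add 5h to convert from UTC-5).
Erik ∩ Ines: 11:15-14:15.
Erik ∩ Ines ∩ Ben: 11:30-13:00, 13:15-14:00.
Summing the common windows: 90 + 45 = 135 minutes.

135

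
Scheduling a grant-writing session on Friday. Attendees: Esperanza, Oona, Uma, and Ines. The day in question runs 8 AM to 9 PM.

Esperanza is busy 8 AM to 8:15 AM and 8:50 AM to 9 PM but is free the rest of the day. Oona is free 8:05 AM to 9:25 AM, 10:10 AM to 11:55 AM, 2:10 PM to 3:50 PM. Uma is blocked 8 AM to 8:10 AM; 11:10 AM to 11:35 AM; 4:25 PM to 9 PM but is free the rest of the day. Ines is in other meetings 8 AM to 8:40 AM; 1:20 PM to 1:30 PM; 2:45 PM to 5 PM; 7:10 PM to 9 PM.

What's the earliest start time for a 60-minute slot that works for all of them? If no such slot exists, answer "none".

Esperanza free: 08:15-08:50 (invert busy blocks within the working day).
Oona free: 08:05-09:25, 10:10-11:55, 14:10-15:50.
Uma free: 08:10-11:10, 11:35-16:25 (invert busy blocks within the working day).
Ines free: 08:40-13:20, 13:30-14:45, 17:00-19:10 (invert busy blocks within the working day).
Esperanza ∩ Oona: 08:15-08:50.
Esperanza ∩ Oona ∩ Uma: 08:15-08:50.
Esperanza ∩ Oona ∩ Uma ∩ Ines: 08:40-08:50.
Those are the intersection windows.
No common window is at least 60 minutes long.

none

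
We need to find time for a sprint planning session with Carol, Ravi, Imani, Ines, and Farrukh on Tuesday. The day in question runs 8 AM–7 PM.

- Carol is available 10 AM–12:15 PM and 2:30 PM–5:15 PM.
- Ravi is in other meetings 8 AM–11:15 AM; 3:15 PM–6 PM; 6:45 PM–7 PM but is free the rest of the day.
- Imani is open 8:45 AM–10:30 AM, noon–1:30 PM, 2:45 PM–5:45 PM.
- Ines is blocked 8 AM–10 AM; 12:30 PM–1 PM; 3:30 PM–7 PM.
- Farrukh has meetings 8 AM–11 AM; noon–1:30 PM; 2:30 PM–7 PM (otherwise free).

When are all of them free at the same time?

Carol free: 10:00-12:15, 14:30-17:15.
Ravi free: 11:15-15:15, 18:00-18:45 (invert busy blocks within the working day).
Imani free: 08:45-10:30, 12:00-13:30, 14:45-17:45.
Ines free: 10:00-12:30, 13:00-15:30 (invert busy blocks within the working day).
Farrukh free: 11:00-12:00, 13:30-14:30 (invert busy blocks within the working day).
Carol ∩ Ravi: 11:15-12:15, 14:30-15:15.
Carol ∩ Ravi ∩ Imani: 12:00-12:15, 14:45-15:15.
Carol ∩ Ravi ∩ Imani ∩ Ines: 12:00-12:15, 14:45-15:15.
Carol ∩ Ravi ∩ Imani ∩ Ines ∩ Farrukh: ∅.
There is no time when everyone is free.

none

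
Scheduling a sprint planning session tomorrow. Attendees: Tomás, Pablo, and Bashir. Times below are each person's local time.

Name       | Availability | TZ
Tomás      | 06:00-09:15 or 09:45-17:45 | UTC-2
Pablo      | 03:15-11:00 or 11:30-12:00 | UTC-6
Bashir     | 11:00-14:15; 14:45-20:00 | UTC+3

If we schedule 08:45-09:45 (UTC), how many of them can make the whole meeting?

Tomás in UTC: 08:00-11:15, 11:45-19:45 (add 2h to convert from UTC-2).
Pablo in UTC: 09:15-17:00, 17:30-18:00 (add 6h to convert from UTC-6).
Bashir in UTC: 08:00-11:15, 11:45-17:00 (subtract 3h to convert from UTC+3).
Tomás and Bashir can make the full 08:45-09:45 slot — that's 2.

2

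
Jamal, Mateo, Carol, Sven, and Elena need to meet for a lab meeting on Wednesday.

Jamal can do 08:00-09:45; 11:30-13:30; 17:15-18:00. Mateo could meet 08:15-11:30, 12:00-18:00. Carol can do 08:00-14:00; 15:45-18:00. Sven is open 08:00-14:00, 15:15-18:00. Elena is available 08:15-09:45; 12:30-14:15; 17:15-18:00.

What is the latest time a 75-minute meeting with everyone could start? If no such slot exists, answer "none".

Jamal ∩ Mateo: 08:15-09:45, 12:00-13:30, 17:15-18:00.
Jamal ∩ Mateo ∩ Carol: 08:15-09:45, 12:00-13:30, 17:15-18:00.
Jamal ∩ Mateo ∩ Carol ∩ Sven: 08:15-09:45, 12:00-13:30, 17:15-18:00.
Jamal ∩ Mateo ∩ Carol ∩ Sven ∩ Elena: 08:15-09:45, 12:30-13:30, 17:15-18:00.
The last common window of at least 75 minutes is 08:15-09:45; a 75-minute meeting can start as late as 08:30 and still end by 09:45.

08:30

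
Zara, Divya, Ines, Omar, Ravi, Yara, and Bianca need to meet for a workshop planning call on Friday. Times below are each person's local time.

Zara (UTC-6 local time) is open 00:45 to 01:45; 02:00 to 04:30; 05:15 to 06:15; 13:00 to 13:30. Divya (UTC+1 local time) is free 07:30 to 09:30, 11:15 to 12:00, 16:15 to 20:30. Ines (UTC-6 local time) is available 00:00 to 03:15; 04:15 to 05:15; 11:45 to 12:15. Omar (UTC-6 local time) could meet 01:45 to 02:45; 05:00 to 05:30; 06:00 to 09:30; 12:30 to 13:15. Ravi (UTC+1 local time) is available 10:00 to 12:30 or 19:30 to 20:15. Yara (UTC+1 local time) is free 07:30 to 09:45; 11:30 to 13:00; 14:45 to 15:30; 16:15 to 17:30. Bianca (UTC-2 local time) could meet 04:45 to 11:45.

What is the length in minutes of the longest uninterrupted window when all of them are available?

Zara in UTC: 06:45-07:45, 08:00-10:30, 11:15-12:15, 19:00-19:30 (add 6h to convert from UTC-6).
Divya in UTC: 06:30-08:30, 10:15-11:00, 15:15-19:30 (subtract 1h to convert from UTC+1).
Ines in UTC: 06:00-09:15, 10:15-11:15, 17:45-18:15 (add 6h to convert from UTC-6).
Omar in UTC: 07:45-08:45, 11:00-11:30, 12:00-15:30, 18:30-19:15 (add 6h to convert from UTC-6).
Ravi in UTC: 09:00-11:30, 18:30-19:15 (subtract 1h to convert from UTC+1).
Yara in UTC: 06:30-08:45, 10:30-12:00, 13:45-14:30, 15:15-16:30 (subtract 1h to convert from UTC+1).
Bianca in UTC: 06:45-13:45 (add 2h to convert from UTC-2).
Zara ∩ Divya: 06:45-07:45, 08:00-08:30, 10:15-10:30, 19:00-19:30.
Zara ∩ Divya ∩ Ines: 06:45-07:45, 08:00-08:30, 10:15-10:30.
Zara ∩ Divya ∩ Ines ∩ Omar: 08:00-08:30.
Zara ∩ Divya ∩ Ines ∩ Omar ∩ Ravi: ∅.
Zara ∩ Divya ∩ Ines ∩ Omar ∩ Ravi ∩ Yara: ∅.
Zara ∩ Divya ∩ Ines ∩ Omar ∩ Ravi ∩ Yara ∩ Bianca: ∅.
There is no time when everyone is free.
No common window exists, so the longest block is 0 minutes.

0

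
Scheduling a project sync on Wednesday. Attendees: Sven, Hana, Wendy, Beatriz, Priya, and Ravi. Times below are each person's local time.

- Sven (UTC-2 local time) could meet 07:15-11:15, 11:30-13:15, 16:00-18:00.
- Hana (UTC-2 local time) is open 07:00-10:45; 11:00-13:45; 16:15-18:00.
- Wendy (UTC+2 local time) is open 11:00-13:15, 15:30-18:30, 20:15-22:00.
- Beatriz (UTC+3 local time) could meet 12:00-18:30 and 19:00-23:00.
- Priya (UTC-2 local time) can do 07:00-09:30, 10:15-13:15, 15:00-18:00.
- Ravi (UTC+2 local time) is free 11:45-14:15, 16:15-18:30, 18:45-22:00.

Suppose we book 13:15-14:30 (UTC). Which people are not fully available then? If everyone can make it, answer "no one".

Sven in UTC: 09:15-13:15, 13:30-15:15, 18:00-20:00 (add 2h to convert from UTC-2).
Hana in UTC: 09:00-12:45, 13:00-15:45, 18:15-20:00 (add 2h to convert from UTC-2).
Wendy in UTC: 09:00-11:15, 13:30-16:30, 18:15-20:00 (subtract 2h to convert from UTC+2).
Beatriz in UTC: 09:00-15:30, 16:00-20:00 (subtract 3h to convert from UTC+3).
Priya in UTC: 09:00-11:30, 12:15-15:15, 17:00-20:00 (add 2h to convert from UTC-2).
Ravi in UTC: 09:45-12:15, 14:15-16:30, 16:45-20:00 (subtract 2h to convert from UTC+2).
Sven: not fully free for 13:15-14:30. Hana: free for 13:15-14:30. Wendy: not fully free for 13:15-14:30. Beatriz: free for 13:15-14:30. Priya: free for 13:15-14:30. Ravi: not fully free for 13:15-14:30.

Ravi, Sven, Wendy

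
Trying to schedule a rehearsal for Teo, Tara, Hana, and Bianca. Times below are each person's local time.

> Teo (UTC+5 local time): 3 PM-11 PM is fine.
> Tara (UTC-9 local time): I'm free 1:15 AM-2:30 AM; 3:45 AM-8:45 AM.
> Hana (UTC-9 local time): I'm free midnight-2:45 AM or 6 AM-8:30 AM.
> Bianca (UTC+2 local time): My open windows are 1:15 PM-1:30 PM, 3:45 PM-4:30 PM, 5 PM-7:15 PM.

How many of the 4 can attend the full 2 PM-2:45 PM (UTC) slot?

2

Teo in UTC: 10:00-18:00 (subtract 5h to convert from UTC+5).
Tara in UTC: 10:15-11:30, 12:45-17:45 (add 9h to convert from UTC-9).
Hana in UTC: 09:00-11:45, 15:00-17:30 (add 9h to convert from UTC-9).
Bianca in UTC: 11:15-11:30, 13:45-14:30, 15:00-17:15 (subtract 2h to convert from UTC+2).
Teo and Tara can make the full 14:00-14:45 slot — that's 2.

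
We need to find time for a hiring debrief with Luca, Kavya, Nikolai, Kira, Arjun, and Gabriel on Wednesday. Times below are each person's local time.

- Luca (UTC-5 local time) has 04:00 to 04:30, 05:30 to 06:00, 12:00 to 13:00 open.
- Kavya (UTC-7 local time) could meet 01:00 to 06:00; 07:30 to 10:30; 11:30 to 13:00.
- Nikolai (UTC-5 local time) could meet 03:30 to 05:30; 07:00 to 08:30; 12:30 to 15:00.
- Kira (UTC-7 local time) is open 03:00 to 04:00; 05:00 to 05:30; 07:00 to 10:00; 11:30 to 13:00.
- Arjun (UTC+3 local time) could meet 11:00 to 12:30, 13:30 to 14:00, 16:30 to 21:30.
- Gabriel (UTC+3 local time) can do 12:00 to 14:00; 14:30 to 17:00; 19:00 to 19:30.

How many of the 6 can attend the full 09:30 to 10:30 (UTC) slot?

3

Luca in UTC: 09:00-09:30, 10:30-11:00, 17:00-18:00 (add 5h to convert from UTC-5).
Kavya in UTC: 08:00-13:00, 14:30-17:30, 18:30-20:00 (add 7h to convert from UTC-7).
Nikolai in UTC: 08:30-10:30, 12:00-13:30, 17:30-20:00 (add 5h to convert from UTC-5).
Kira in UTC: 10:00-11:00, 12:00-12:30, 14:00-17:00, 18:30-20:00 (add 7h to convert from UTC-7).
Arjun in UTC: 08:00-09:30, 10:30-11:00, 13:30-18:30 (subtract 3h to convert from UTC+3).
Gabriel in UTC: 09:00-11:00, 11:30-14:00, 16:00-16:30 (subtract 3h to convert from UTC+3).
Kavya, Nikolai, and Gabriel can make the full 09:30-10:30 slot — that's 3.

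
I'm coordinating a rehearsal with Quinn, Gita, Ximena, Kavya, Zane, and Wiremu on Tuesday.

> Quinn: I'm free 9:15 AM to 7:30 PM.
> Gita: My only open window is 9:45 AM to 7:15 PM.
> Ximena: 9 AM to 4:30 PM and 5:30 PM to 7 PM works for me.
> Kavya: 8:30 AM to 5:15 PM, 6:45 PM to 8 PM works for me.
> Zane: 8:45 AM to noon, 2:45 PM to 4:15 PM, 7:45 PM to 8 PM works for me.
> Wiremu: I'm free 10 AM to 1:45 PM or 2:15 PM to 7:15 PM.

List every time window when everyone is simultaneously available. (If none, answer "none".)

Quinn ∩ Gita: 09:45-19:15.
Quinn ∩ Gita ∩ Ximena: 09:45-16:30, 17:30-19:00.
Quinn ∩ Gita ∩ Ximena ∩ Kavya: 09:45-16:30, 18:45-19:00.
Quinn ∩ Gita ∩ Ximena ∩ Kavya ∩ Zane: 09:45-12:00, 14:45-16:15.
Quinn ∩ Gita ∩ Ximena ∩ Kavya ∩ Zane ∩ Wiremu: 10:00-12:00, 14:45-16:15.
Those are the intersection windows.

10:00-12:00, 14:45-16:15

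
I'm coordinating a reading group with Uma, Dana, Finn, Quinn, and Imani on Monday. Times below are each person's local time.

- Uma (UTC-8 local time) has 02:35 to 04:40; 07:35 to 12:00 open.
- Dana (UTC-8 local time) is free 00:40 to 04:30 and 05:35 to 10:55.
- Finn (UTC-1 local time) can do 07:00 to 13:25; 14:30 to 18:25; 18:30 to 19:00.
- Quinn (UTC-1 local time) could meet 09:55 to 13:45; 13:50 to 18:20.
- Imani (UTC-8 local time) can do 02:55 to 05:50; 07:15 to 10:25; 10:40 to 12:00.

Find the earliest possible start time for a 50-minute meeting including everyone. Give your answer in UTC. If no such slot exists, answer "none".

Uma in UTC: 10:35-12:40, 15:35-20:00 (add 8h to convert from UTC-8).
Dana in UTC: 08:40-12:30, 13:35-18:55 (add 8h to convert from UTC-8).
Finn in UTC: 08:00-14:25, 15:30-19:25, 19:30-20:00 (add 1h to convert from UTC-1).
Quinn in UTC: 10:55-14:45, 14:50-19:20 (add 1h to convert from UTC-1).
Imani in UTC: 10:55-13:50, 15:15-18:25, 18:40-20:00 (add 8h to convert from UTC-8).
Uma ∩ Dana: 10:35-12:30, 15:35-18:55.
Uma ∩ Dana ∩ Finn: 10:35-12:30, 15:35-18:55.
Uma ∩ Dana ∩ Finn ∩ Quinn: 10:55-12:30, 15:35-18:55.
Uma ∩ Dana ∩ Finn ∩ Quinn ∩ Imani: 10:55-12:30, 15:35-18:25, 18:40-18:55.
The first common window of at least 50 minutes is 10:55-12:30, so the earliest start is 10:55.

10:55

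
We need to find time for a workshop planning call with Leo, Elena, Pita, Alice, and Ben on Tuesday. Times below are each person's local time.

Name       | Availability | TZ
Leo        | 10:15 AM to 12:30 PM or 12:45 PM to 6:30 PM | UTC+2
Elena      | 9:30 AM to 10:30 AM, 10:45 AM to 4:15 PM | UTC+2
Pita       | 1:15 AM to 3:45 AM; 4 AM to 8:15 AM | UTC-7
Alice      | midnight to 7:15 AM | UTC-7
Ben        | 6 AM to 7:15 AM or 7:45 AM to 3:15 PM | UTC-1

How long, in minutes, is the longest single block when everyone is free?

195

Leo in UTC: 08:15-10:30, 10:45-16:30 (subtract 2h to convert from UTC+2).
Elena in UTC: 07:30-08:30, 08:45-14:15 (subtract 2h to convert from UTC+2).
Pita in UTC: 08:15-10:45, 11:00-15:15 (add 7h to convert from UTC-7).
Alice in UTC: 07:00-14:15 (add 7h to convert from UTC-7).
Ben in UTC: 07:00-08:15, 08:45-16:15 (add 1h to convert from UTC-1).
Leo ∩ Elena: 08:15-08:30, 08:45-10:30, 10:45-14:15.
Leo ∩ Elena ∩ Pita: 08:15-08:30, 08:45-10:30, 11:00-14:15.
Leo ∩ Elena ∩ Pita ∩ Alice: 08:15-08:30, 08:45-10:30, 11:00-14:15.
Leo ∩ Elena ∩ Pita ∩ Alice ∩ Ben: 08:45-10:30, 11:00-14:15.
So the common availability across everyone is 08:45-10:30, 11:00-14:15.
The longest is 11:00-14:15 at 195 minutes.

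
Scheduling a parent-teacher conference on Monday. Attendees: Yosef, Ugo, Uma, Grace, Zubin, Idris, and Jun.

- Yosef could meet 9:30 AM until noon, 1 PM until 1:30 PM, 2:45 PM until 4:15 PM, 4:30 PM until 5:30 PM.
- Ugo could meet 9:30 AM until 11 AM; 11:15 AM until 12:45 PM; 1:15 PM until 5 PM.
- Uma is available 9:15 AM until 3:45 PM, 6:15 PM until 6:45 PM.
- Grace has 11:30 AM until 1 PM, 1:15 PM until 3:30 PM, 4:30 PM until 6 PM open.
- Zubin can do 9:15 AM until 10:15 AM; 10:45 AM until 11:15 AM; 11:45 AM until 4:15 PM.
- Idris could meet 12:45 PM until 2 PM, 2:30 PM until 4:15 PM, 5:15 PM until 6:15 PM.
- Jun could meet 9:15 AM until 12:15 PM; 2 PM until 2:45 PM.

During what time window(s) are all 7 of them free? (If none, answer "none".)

Yosef ∩ Ugo: 09:30-11:00, 11:15-12:00, 13:15-13:30, 14:45-16:15, 16:30-17:00.
Yosef ∩ Ugo ∩ Uma: 09:30-11:00, 11:15-12:00, 13:15-13:30, 14:45-15:45.
Yosef ∩ Ugo ∩ Uma ∩ Grace: 11:30-12:00, 13:15-13:30, 14:45-15:30.
Yosef ∩ Ugo ∩ Uma ∩ Grace ∩ Zubin: 11:45-12:00, 13:15-13:30, 14:45-15:30.
Yosef ∩ Ugo ∩ Uma ∩ Grace ∩ Zubin ∩ Idris: 13:15-13:30, 14:45-15:30.
Yosef ∩ Ugo ∩ Uma ∩ Grace ∩ Zubin ∩ Idris ∩ Jun: ∅.
There is no time when everyone is free.

none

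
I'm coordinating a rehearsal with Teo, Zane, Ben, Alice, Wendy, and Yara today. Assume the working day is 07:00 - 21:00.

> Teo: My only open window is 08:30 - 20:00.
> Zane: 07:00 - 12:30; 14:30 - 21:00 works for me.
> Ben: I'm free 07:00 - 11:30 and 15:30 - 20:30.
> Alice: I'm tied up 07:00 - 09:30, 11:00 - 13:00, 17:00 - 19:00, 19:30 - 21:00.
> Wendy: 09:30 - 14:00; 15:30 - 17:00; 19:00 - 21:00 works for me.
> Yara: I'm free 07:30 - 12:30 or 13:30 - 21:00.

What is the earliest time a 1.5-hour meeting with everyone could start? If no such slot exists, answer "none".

09:30

Teo free: 08:30-20:00.
Zane free: 07:00-12:30, 14:30-21:00.
Ben free: 07:00-11:30, 15:30-20:30.
Alice free: 09:30-11:00, 13:00-17:00, 19:00-19:30 (invert busy blocks within the working day).
Wendy free: 09:30-14:00, 15:30-17:00, 19:00-21:00.
Yara free: 07:30-12:30, 13:30-21:00.
Teo ∩ Zane: 08:30-12:30, 14:30-20:00.
Teo ∩ Zane ∩ Ben: 08:30-11:30, 15:30-20:00.
Teo ∩ Zane ∩ Ben ∩ Alice: 09:30-11:00, 15:30-17:00, 19:00-19:30.
Teo ∩ Zane ∩ Ben ∩ Alice ∩ Wendy: 09:30-11:00, 15:30-17:00, 19:00-19:30.
Teo ∩ Zane ∩ Ben ∩ Alice ∩ Wendy ∩ Yara: 09:30-11:00, 15:30-17:00, 19:00-19:30.
So the common availability across everyone is 09:30-11:00, 15:30-17:00, 19:00-19:30.
The first common window of at least 90 minutes is 09:30-11:00, so the earliest start is 09:30.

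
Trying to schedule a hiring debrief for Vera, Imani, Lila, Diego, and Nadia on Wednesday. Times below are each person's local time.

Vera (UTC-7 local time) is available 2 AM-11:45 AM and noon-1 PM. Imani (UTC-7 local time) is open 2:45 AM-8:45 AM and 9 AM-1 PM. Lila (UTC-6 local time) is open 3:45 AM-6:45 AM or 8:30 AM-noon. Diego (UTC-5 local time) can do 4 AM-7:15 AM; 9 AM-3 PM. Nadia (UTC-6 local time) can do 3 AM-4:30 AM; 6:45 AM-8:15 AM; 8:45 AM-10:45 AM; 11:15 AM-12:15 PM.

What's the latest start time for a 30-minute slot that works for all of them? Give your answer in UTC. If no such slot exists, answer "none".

17:30

Vera in UTC: 09:00-18:45, 19:00-20:00 (add 7h to convert from UTC-7).
Imani in UTC: 09:45-15:45, 16:00-20:00 (add 7h to convert from UTC-7).
Lila in UTC: 09:45-12:45, 14:30-18:00 (add 6h to convert from UTC-6).
Diego in UTC: 09:00-12:15, 14:00-20:00 (add 5h to convert from UTC-5).
Nadia in UTC: 09:00-10:30, 12:45-14:15, 14:45-16:45, 17:15-18:15 (add 6h to convert from UTC-6).
Vera ∩ Imani: 09:45-15:45, 16:00-18:45, 19:00-20:00.
Vera ∩ Imani ∩ Lila: 09:45-12:45, 14:30-15:45, 16:00-18:00.
Vera ∩ Imani ∩ Lila ∩ Diego: 09:45-12:15, 14:30-15:45, 16:00-18:00.
Vera ∩ Imani ∩ Lila ∩ Diego ∩ Nadia: 09:45-10:30, 14:45-15:45, 16:00-16:45, 17:15-18:00.
The last common window of at least 30 minutes is 17:15-18:00; a 30-minute meeting can start as late as 17:30 and still end by 18:00.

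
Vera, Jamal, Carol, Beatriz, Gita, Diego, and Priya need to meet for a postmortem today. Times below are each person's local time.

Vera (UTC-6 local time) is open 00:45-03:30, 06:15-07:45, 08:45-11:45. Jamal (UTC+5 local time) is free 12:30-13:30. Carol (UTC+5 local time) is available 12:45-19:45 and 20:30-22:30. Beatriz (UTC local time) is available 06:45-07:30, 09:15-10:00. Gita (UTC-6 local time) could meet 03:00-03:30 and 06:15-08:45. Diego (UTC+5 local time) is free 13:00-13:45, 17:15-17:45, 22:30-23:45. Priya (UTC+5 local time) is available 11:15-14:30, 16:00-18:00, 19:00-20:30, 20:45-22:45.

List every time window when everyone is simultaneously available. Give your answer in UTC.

none

Vera in UTC: 06:45-09:30, 12:15-13:45, 14:45-17:45 (add 6h to convert from UTC-6).
Jamal in UTC: 07:30-08:30 (subtract 5h to convert from UTC+5).
Carol in UTC: 07:45-14:45, 15:30-17:30 (subtract 5h to convert from UTC+5).
Beatriz in UTC: 06:45-07:30, 09:15-10:00.
Gita in UTC: 09:00-09:30, 12:15-14:45 (add 6h to convert from UTC-6).
Diego in UTC: 08:00-08:45, 12:15-12:45, 17:30-18:45 (subtract 5h to convert from UTC+5).
Priya in UTC: 06:15-09:30, 11:00-13:00, 14:00-15:30, 15:45-17:45 (subtract 5h to convert from UTC+5).
Vera ∩ Jamal: 07:30-08:30.
Vera ∩ Jamal ∩ Carol: 07:45-08:30.
Vera ∩ Jamal ∩ Carol ∩ Beatriz: ∅.
Vera ∩ Jamal ∩ Carol ∩ Beatriz ∩ Gita: ∅.
Vera ∩ Jamal ∩ Carol ∩ Beatriz ∩ Gita ∩ Diego: ∅.
Vera ∩ Jamal ∩ Carol ∩ Beatriz ∩ Gita ∩ Diego ∩ Priya: ∅.
There is no time when everyone is free.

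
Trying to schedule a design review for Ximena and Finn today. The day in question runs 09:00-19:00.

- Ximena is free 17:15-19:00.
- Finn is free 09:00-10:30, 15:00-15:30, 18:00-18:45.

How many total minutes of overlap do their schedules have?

45

Ximena ∩ Finn: 18:00-18:45.
That's a single block of 45 minutes.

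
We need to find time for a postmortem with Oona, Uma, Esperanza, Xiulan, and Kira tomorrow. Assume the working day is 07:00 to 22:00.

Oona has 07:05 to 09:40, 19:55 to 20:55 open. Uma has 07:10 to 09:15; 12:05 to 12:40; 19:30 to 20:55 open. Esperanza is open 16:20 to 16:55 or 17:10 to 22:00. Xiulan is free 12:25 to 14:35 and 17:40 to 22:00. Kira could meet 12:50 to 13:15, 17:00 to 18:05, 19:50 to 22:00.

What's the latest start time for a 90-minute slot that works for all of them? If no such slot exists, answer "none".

none

Oona ∩ Uma: 07:10-09:15, 19:55-20:55.
Oona ∩ Uma ∩ Esperanza: 19:55-20:55.
Oona ∩ Uma ∩ Esperanza ∩ Xiulan: 19:55-20:55.
Oona ∩ Uma ∩ Esperanza ∩ Xiulan ∩ Kira: 19:55-20:55.
No common window is at least 90 minutes long.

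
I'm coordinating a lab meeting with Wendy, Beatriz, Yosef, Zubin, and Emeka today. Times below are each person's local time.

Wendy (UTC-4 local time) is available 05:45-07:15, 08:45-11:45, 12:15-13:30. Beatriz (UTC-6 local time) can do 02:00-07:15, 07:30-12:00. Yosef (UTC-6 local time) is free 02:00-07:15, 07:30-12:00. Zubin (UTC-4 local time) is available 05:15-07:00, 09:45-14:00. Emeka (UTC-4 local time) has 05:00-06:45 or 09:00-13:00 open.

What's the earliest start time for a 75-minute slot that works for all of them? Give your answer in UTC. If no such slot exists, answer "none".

Wendy in UTC: 09:45-11:15, 12:45-15:45, 16:15-17:30 (add 4h to convert from UTC-4).
Beatriz in UTC: 08:00-13:15, 13:30-18:00 (add 6h to convert from UTC-6).
Yosef in UTC: 08:00-13:15, 13:30-18:00 (add 6h to convert from UTC-6).
Zubin in UTC: 09:15-11:00, 13:45-18:00 (add 4h to convert from UTC-4).
Emeka in UTC: 09:00-10:45, 13:00-17:00 (add 4h to convert from UTC-4).
Wendy ∩ Beatriz: 09:45-11:15, 12:45-13:15, 13:30-15:45, 16:15-17:30.
Wendy ∩ Beatriz ∩ Yosef: 09:45-11:15, 12:45-13:15, 13:30-15:45, 16:15-17:30.
Wendy ∩ Beatriz ∩ Yosef ∩ Zubin: 09:45-11:00, 13:45-15:45, 16:15-17:30.
Wendy ∩ Beatriz ∩ Yosef ∩ Zubin ∩ Emeka: 09:45-10:45, 13:45-15:45, 16:15-17:00.
Those are the intersection windows.
The first common window of at least 75 minutes is 13:45-15:45, so the earliest start is 13:45.

13:45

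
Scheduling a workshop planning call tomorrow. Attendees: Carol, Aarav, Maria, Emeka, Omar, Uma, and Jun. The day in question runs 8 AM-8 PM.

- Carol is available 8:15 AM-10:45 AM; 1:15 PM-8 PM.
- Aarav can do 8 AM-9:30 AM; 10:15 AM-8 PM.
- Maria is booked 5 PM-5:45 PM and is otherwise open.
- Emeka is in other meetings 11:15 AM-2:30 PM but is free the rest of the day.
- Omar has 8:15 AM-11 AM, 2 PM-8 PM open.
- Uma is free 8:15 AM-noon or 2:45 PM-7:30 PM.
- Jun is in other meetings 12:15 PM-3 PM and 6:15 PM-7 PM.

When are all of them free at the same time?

Carol free: 08:15-10:45, 13:15-20:00.
Aarav free: 08:00-09:30, 10:15-20:00.
Maria free: 08:00-17:00, 17:45-20:00 (invert busy blocks within the working day).
Emeka free: 08:00-11:15, 14:30-20:00 (invert busy blocks within the working day).
Omar free: 08:15-11:00, 14:00-20:00.
Uma free: 08:15-12:00, 14:45-19:30.
Jun free: 08:00-12:15, 15:00-18:15, 19:00-20:00 (invert busy blocks within the working day).
Carol ∩ Aarav: 08:15-09:30, 10:15-10:45, 13:15-20:00.
Carol ∩ Aarav ∩ Maria: 08:15-09:30, 10:15-10:45, 13:15-17:00, 17:45-20:00.
Carol ∩ Aarav ∩ Maria ∩ Emeka: 08:15-09:30, 10:15-10:45, 14:30-17:00, 17:45-20:00.
Carol ∩ Aarav ∩ Maria ∩ Emeka ∩ Omar: 08:15-09:30, 10:15-10:45, 14:30-17:00, 17:45-20:00.
Carol ∩ Aarav ∩ Maria ∩ Emeka ∩ Omar ∩ Uma: 08:15-09:30, 10:15-10:45, 14:45-17:00, 17:45-19:30.
Carol ∩ Aarav ∩ Maria ∩ Emeka ∩ Omar ∩ Uma ∩ Jun: 08:15-09:30, 10:15-10:45, 15:00-17:00, 17:45-18:15, 19:00-19:30.
Those are the intersection windows.

08:15-09:30, 10:15-10:45, 15:00-17:00, 17:45-18:15, 19:00-19:30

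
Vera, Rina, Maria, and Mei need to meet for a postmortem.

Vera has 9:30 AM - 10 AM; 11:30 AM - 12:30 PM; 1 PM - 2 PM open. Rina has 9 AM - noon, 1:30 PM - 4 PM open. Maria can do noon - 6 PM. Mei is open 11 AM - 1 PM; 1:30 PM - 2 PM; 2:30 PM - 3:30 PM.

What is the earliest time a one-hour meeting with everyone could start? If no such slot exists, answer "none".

none

Vera ∩ Rina: 09:30-10:00, 11:30-12:00, 13:30-14:00.
Vera ∩ Rina ∩ Maria: 13:30-14:00.
Vera ∩ Rina ∩ Maria ∩ Mei: 13:30-14:00.
Those are the intersection windows.
No common window is at least 60 minutes long.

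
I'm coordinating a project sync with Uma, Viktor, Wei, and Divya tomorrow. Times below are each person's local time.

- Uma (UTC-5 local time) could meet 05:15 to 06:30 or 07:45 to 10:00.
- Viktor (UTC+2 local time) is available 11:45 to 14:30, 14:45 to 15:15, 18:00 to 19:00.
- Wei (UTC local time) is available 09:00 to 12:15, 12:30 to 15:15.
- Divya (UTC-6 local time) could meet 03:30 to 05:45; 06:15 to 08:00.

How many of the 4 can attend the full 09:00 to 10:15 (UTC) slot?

1

Uma in UTC: 10:15-11:30, 12:45-15:00 (add 5h to convert from UTC-5).
Viktor in UTC: 09:45-12:30, 12:45-13:15, 16:00-17:00 (subtract 2h to convert from UTC+2).
Wei in UTC: 09:00-12:15, 12:30-15:15.
Divya in UTC: 09:30-11:45, 12:15-14:00 (add 6h to convert from UTC-6).
Wei can make the full 09:00-10:15 slot — that's 1.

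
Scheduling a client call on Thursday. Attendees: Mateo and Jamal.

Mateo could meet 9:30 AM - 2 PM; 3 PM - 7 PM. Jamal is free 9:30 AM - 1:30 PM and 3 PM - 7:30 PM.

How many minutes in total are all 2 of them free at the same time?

480

Mateo ∩ Jamal: 09:30-13:30, 15:00-19:00.
Those are the intersection windows.
Summing the common windows: 240 + 240 = 480 minutes.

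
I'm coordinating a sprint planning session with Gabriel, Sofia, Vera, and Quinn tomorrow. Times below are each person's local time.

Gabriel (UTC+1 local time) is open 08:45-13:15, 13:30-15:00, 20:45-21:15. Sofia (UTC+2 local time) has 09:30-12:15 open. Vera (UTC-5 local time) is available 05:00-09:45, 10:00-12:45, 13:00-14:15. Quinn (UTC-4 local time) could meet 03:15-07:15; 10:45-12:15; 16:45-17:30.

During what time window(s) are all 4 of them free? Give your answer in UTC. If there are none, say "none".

Gabriel in UTC: 07:45-12:15, 12:30-14:00, 19:45-20:15 (subtract 1h to convert from UTC+1).
Sofia in UTC: 07:30-10:15 (subtract 2h to convert from UTC+2).
Vera in UTC: 10:00-14:45, 15:00-17:45, 18:00-19:15 (add 5h to convert from UTC-5).
Quinn in UTC: 07:15-11:15, 14:45-16:15, 20:45-21:30 (add 4h to convert from UTC-4).
Gabriel ∩ Sofia: 07:45-10:15.
Gabriel ∩ Sofia ∩ Vera: 10:00-10:15.
Gabriel ∩ Sofia ∩ Vera ∩ Quinn: 10:00-10:15.
Those are the intersection windows.

10:00-10:15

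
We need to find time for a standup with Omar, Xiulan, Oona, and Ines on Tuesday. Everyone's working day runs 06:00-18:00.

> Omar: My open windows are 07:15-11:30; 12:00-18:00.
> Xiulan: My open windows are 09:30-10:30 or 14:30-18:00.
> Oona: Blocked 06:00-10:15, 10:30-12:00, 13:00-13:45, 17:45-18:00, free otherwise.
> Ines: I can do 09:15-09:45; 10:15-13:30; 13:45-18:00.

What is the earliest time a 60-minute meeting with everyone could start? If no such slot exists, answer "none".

14:30

Omar free: 07:15-11:30, 12:00-18:00.
Xiulan free: 09:30-10:30, 14:30-18:00.
Oona free: 10:15-10:30, 12:00-13:00, 13:45-17:45 (invert busy blocks within the working day).
Ines free: 09:15-09:45, 10:15-13:30, 13:45-18:00.
Omar ∩ Xiulan: 09:30-10:30, 14:30-18:00.
Omar ∩ Xiulan ∩ Oona: 10:15-10:30, 14:30-17:45.
Omar ∩ Xiulan ∩ Oona ∩ Ines: 10:15-10:30, 14:30-17:45.
So the common availability across everyone is 10:15-10:30, 14:30-17:45.
The first common window of at least 60 minutes is 14:30-17:45, so the earliest start is 14:30.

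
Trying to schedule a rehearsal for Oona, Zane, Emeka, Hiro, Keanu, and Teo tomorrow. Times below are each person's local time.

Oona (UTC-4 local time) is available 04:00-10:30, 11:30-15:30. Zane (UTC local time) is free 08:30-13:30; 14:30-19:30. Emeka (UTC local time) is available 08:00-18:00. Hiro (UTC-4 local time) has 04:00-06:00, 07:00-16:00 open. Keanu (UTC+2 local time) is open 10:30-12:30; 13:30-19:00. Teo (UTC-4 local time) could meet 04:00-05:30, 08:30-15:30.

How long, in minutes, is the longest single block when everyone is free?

Oona in UTC: 08:00-14:30, 15:30-19:30 (add 4h to convert from UTC-4).
Zane in UTC: 08:30-13:30, 14:30-19:30.
Emeka in UTC: 08:00-18:00.
Hiro in UTC: 08:00-10:00, 11:00-20:00 (add 4h to convert from UTC-4).
Keanu in UTC: 08:30-10:30, 11:30-17:00 (subtract 2h to convert from UTC+2).
Teo in UTC: 08:00-09:30, 12:30-19:30 (add 4h to convert from UTC-4).
Oona ∩ Zane: 08:30-13:30, 15:30-19:30.
Oona ∩ Zane ∩ Emeka: 08:30-13:30, 15:30-18:00.
Oona ∩ Zane ∩ Emeka ∩ Hiro: 08:30-10:00, 11:00-13:30, 15:30-18:00.
Oona ∩ Zane ∩ Emeka ∩ Hiro ∩ Keanu: 08:30-10:00, 11:30-13:30, 15:30-17:00.
Oona ∩ Zane ∩ Emeka ∩ Hiro ∩ Keanu ∩ Teo: 08:30-09:30, 12:30-13:30, 15:30-17:00.
Those are the intersection windows.
The longest is 15:30-17:00 at 90 minutes.

90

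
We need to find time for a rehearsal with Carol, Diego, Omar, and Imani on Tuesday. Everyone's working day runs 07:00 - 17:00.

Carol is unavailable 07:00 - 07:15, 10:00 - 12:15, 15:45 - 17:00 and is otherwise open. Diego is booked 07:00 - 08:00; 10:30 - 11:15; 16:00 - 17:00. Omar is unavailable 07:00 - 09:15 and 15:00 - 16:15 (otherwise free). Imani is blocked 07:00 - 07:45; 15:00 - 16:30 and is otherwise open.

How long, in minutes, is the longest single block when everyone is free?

165

Carol free: 07:15-10:00, 12:15-15:45 (invert busy blocks within the working day).
Diego free: 08:00-10:30, 11:15-16:00 (invert busy blocks within the working day).
Omar free: 09:15-15:00, 16:15-17:00 (invert busy blocks within the working day).
Imani free: 07:45-15:00, 16:30-17:00 (invert busy blocks within the working day).
Carol ∩ Diego: 08:00-10:00, 12:15-15:45.
Carol ∩ Diego ∩ Omar: 09:15-10:00, 12:15-15:00.
Carol ∩ Diego ∩ Omar ∩ Imani: 09:15-10:00, 12:15-15:00.
The longest is 12:15-15:00 at 165 minutes.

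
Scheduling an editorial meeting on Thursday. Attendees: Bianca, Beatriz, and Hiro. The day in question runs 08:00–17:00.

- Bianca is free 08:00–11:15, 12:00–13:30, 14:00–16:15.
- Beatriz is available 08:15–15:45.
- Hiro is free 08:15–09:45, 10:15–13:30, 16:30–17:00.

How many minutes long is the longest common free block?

90

Bianca ∩ Beatriz: 08:15-11:15, 12:00-13:30, 14:00-15:45.
Bianca ∩ Beatriz ∩ Hiro: 08:15-09:45, 10:15-11:15, 12:00-13:30.
The longest is 08:15-09:45 at 90 minutes.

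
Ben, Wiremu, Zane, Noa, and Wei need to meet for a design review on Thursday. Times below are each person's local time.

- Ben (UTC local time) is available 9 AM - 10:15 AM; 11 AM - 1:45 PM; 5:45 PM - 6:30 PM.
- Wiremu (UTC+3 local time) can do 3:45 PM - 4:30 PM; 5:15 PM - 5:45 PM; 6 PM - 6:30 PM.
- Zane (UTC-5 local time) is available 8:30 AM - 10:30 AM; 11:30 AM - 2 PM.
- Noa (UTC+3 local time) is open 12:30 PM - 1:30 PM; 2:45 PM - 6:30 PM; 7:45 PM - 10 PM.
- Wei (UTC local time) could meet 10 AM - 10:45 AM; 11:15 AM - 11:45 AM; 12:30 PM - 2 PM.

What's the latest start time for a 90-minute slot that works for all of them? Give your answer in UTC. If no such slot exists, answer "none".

Ben in UTC: 09:00-10:15, 11:00-13:45, 17:45-18:30.
Wiremu in UTC: 12:45-13:30, 14:15-14:45, 15:00-15:30 (subtract 3h to convert from UTC+3).
Zane in UTC: 13:30-15:30, 16:30-19:00 (add 5h to convert from UTC-5).
Noa in UTC: 09:30-10:30, 11:45-15:30, 16:45-19:00 (subtract 3h to convert from UTC+3).
Wei in UTC: 10:00-10:45, 11:15-11:45, 12:30-14:00.
Ben ∩ Wiremu: 12:45-13:30.
Ben ∩ Wiremu ∩ Zane: ∅.
Ben ∩ Wiremu ∩ Zane ∩ Noa: ∅.
Ben ∩ Wiremu ∩ Zane ∩ Noa ∩ Wei: ∅.
There is no time when everyone is free.
No common window is at least 90 minutes long.

none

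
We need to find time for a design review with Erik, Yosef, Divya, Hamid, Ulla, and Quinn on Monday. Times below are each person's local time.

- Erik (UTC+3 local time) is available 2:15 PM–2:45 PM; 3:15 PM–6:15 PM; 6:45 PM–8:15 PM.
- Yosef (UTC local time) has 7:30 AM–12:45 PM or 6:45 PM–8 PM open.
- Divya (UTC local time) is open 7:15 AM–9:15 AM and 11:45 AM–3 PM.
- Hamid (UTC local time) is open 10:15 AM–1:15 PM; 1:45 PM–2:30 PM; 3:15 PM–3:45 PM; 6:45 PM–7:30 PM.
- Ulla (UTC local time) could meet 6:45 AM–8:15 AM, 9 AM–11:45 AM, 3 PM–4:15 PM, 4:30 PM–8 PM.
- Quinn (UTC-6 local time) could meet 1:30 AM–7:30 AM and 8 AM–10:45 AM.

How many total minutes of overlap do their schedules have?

0

Erik in UTC: 11:15-11:45, 12:15-15:15, 15:45-17:15 (subtract 3h to convert from UTC+3).
Yosef in UTC: 07:30-12:45, 18:45-20:00.
Divya in UTC: 07:15-09:15, 11:45-15:00.
Hamid in UTC: 10:15-13:15, 13:45-14:30, 15:15-15:45, 18:45-19:30.
Ulla in UTC: 06:45-08:15, 09:00-11:45, 15:00-16:15, 16:30-20:00.
Quinn in UTC: 07:30-13:30, 14:00-16:45 (add 6h to convert from UTC-6).
Erik ∩ Yosef: 11:15-11:45, 12:15-12:45.
Erik ∩ Yosef ∩ Divya: 12:15-12:45.
Erik ∩ Yosef ∩ Divya ∩ Hamid: 12:15-12:45.
Erik ∩ Yosef ∩ Divya ∩ Hamid ∩ Ulla: ∅.
Erik ∩ Yosef ∩ Divya ∩ Hamid ∩ Ulla ∩ Quinn: ∅.
There is no time when everyone is free.
There is no common window, so the total is 0 minutes.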